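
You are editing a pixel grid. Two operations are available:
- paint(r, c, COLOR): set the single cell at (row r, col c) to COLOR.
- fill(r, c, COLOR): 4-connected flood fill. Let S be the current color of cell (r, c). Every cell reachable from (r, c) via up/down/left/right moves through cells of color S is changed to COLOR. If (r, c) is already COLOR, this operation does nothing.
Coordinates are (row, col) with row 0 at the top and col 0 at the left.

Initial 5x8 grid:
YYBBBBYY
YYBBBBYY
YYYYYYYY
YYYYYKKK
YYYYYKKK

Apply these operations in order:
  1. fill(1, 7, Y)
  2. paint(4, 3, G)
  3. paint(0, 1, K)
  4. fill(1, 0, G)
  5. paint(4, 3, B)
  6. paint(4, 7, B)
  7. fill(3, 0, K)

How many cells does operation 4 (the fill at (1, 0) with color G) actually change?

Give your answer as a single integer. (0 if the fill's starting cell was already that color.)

After op 1 fill(1,7,Y) [0 cells changed]:
YYBBBBYY
YYBBBBYY
YYYYYYYY
YYYYYKKK
YYYYYKKK
After op 2 paint(4,3,G):
YYBBBBYY
YYBBBBYY
YYYYYYYY
YYYYYKKK
YYYGYKKK
After op 3 paint(0,1,K):
YKBBBBYY
YYBBBBYY
YYYYYYYY
YYYYYKKK
YYYGYKKK
After op 4 fill(1,0,G) [24 cells changed]:
GKBBBBGG
GGBBBBGG
GGGGGGGG
GGGGGKKK
GGGGGKKK

Answer: 24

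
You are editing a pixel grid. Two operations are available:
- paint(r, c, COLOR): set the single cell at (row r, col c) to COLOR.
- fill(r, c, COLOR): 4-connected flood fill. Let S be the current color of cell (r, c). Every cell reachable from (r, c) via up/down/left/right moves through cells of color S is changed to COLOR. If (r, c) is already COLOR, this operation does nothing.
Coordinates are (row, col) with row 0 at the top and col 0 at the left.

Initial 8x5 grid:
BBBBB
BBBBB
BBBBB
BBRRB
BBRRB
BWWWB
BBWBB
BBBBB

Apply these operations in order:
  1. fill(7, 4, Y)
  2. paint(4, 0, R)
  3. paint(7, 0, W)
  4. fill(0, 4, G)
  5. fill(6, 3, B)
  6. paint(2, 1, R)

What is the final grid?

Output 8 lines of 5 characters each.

After op 1 fill(7,4,Y) [32 cells changed]:
YYYYY
YYYYY
YYYYY
YYRRY
YYRRY
YWWWY
YYWYY
YYYYY
After op 2 paint(4,0,R):
YYYYY
YYYYY
YYYYY
YYRRY
RYRRY
YWWWY
YYWYY
YYYYY
After op 3 paint(7,0,W):
YYYYY
YYYYY
YYYYY
YYRRY
RYRRY
YWWWY
YYWYY
WYYYY
After op 4 fill(0,4,G) [30 cells changed]:
GGGGG
GGGGG
GGGGG
GGRRG
RGRRG
GWWWG
GGWGG
WGGGG
After op 5 fill(6,3,B) [30 cells changed]:
BBBBB
BBBBB
BBBBB
BBRRB
RBRRB
BWWWB
BBWBB
WBBBB
After op 6 paint(2,1,R):
BBBBB
BBBBB
BRBBB
BBRRB
RBRRB
BWWWB
BBWBB
WBBBB

Answer: BBBBB
BBBBB
BRBBB
BBRRB
RBRRB
BWWWB
BBWBB
WBBBB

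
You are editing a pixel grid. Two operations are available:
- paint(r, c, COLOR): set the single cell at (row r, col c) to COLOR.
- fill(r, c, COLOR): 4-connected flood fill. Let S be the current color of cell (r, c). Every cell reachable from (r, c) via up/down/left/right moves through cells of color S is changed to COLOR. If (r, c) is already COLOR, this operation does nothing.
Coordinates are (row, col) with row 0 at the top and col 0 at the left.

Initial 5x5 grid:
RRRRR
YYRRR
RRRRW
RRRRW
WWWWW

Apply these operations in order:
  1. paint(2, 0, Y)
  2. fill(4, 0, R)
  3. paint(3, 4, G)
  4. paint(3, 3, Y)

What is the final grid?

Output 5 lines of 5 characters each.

Answer: RRRRR
YYRRR
YRRRR
RRRYG
RRRRR

Derivation:
After op 1 paint(2,0,Y):
RRRRR
YYRRR
YRRRW
RRRRW
WWWWW
After op 2 fill(4,0,R) [7 cells changed]:
RRRRR
YYRRR
YRRRR
RRRRR
RRRRR
After op 3 paint(3,4,G):
RRRRR
YYRRR
YRRRR
RRRRG
RRRRR
After op 4 paint(3,3,Y):
RRRRR
YYRRR
YRRRR
RRRYG
RRRRR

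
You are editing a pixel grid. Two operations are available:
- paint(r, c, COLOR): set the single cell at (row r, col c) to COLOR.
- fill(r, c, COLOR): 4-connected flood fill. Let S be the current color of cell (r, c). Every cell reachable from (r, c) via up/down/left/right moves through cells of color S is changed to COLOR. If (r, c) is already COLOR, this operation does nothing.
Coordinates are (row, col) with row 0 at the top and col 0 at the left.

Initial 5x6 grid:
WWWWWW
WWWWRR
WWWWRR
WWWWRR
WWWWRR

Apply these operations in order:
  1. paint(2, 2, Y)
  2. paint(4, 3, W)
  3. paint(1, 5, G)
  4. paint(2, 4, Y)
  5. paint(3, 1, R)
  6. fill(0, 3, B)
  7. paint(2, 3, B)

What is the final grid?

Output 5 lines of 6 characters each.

Answer: BBBBBB
BBBBRG
BBYBYR
BRBBRR
BBBBRR

Derivation:
After op 1 paint(2,2,Y):
WWWWWW
WWWWRR
WWYWRR
WWWWRR
WWWWRR
After op 2 paint(4,3,W):
WWWWWW
WWWWRR
WWYWRR
WWWWRR
WWWWRR
After op 3 paint(1,5,G):
WWWWWW
WWWWRG
WWYWRR
WWWWRR
WWWWRR
After op 4 paint(2,4,Y):
WWWWWW
WWWWRG
WWYWYR
WWWWRR
WWWWRR
After op 5 paint(3,1,R):
WWWWWW
WWWWRG
WWYWYR
WRWWRR
WWWWRR
After op 6 fill(0,3,B) [20 cells changed]:
BBBBBB
BBBBRG
BBYBYR
BRBBRR
BBBBRR
After op 7 paint(2,3,B):
BBBBBB
BBBBRG
BBYBYR
BRBBRR
BBBBRR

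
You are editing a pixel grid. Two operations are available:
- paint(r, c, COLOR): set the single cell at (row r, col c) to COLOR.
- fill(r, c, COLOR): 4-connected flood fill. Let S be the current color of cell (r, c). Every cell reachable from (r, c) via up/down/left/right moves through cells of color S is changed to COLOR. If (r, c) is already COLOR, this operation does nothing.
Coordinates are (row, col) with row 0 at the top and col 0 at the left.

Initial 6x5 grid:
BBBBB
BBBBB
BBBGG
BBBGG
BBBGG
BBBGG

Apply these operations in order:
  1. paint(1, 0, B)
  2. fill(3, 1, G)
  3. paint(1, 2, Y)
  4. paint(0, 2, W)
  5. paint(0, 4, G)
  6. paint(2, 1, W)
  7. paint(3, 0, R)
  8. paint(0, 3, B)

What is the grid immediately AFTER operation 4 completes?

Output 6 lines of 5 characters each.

After op 1 paint(1,0,B):
BBBBB
BBBBB
BBBGG
BBBGG
BBBGG
BBBGG
After op 2 fill(3,1,G) [22 cells changed]:
GGGGG
GGGGG
GGGGG
GGGGG
GGGGG
GGGGG
After op 3 paint(1,2,Y):
GGGGG
GGYGG
GGGGG
GGGGG
GGGGG
GGGGG
After op 4 paint(0,2,W):
GGWGG
GGYGG
GGGGG
GGGGG
GGGGG
GGGGG

Answer: GGWGG
GGYGG
GGGGG
GGGGG
GGGGG
GGGGG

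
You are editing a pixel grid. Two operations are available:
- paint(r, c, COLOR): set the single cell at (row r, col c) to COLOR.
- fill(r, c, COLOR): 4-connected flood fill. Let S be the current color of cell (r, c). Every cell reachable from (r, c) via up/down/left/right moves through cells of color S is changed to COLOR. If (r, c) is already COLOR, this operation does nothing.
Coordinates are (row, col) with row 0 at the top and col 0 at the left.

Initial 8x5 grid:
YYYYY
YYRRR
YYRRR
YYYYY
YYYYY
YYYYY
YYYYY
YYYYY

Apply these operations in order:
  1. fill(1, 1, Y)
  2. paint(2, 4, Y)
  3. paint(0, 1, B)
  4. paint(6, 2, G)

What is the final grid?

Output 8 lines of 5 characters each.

Answer: YBYYY
YYRRR
YYRRY
YYYYY
YYYYY
YYYYY
YYGYY
YYYYY

Derivation:
After op 1 fill(1,1,Y) [0 cells changed]:
YYYYY
YYRRR
YYRRR
YYYYY
YYYYY
YYYYY
YYYYY
YYYYY
After op 2 paint(2,4,Y):
YYYYY
YYRRR
YYRRY
YYYYY
YYYYY
YYYYY
YYYYY
YYYYY
After op 3 paint(0,1,B):
YBYYY
YYRRR
YYRRY
YYYYY
YYYYY
YYYYY
YYYYY
YYYYY
After op 4 paint(6,2,G):
YBYYY
YYRRR
YYRRY
YYYYY
YYYYY
YYYYY
YYGYY
YYYYY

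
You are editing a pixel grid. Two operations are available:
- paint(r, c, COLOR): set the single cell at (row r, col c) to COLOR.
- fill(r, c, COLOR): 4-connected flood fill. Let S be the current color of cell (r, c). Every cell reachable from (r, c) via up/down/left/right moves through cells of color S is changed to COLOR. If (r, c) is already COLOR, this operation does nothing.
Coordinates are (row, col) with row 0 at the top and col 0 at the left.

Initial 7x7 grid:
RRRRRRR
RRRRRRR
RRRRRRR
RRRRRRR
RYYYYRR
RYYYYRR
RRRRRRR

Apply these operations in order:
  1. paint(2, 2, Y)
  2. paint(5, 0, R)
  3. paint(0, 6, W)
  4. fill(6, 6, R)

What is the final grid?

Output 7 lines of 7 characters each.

After op 1 paint(2,2,Y):
RRRRRRR
RRRRRRR
RRYRRRR
RRRRRRR
RYYYYRR
RYYYYRR
RRRRRRR
After op 2 paint(5,0,R):
RRRRRRR
RRRRRRR
RRYRRRR
RRRRRRR
RYYYYRR
RYYYYRR
RRRRRRR
After op 3 paint(0,6,W):
RRRRRRW
RRRRRRR
RRYRRRR
RRRRRRR
RYYYYRR
RYYYYRR
RRRRRRR
After op 4 fill(6,6,R) [0 cells changed]:
RRRRRRW
RRRRRRR
RRYRRRR
RRRRRRR
RYYYYRR
RYYYYRR
RRRRRRR

Answer: RRRRRRW
RRRRRRR
RRYRRRR
RRRRRRR
RYYYYRR
RYYYYRR
RRRRRRR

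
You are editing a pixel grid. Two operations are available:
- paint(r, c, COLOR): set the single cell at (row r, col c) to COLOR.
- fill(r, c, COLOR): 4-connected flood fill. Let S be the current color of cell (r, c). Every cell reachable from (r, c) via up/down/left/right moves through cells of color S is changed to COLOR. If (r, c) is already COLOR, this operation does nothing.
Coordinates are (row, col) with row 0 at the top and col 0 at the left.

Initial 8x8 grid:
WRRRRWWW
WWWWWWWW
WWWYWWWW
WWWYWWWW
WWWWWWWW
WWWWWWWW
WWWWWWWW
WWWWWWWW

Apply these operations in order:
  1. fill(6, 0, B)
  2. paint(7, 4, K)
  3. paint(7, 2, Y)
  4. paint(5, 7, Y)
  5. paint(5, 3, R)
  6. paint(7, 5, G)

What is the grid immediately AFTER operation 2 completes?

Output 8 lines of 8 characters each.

After op 1 fill(6,0,B) [58 cells changed]:
BRRRRBBB
BBBBBBBB
BBBYBBBB
BBBYBBBB
BBBBBBBB
BBBBBBBB
BBBBBBBB
BBBBBBBB
After op 2 paint(7,4,K):
BRRRRBBB
BBBBBBBB
BBBYBBBB
BBBYBBBB
BBBBBBBB
BBBBBBBB
BBBBBBBB
BBBBKBBB

Answer: BRRRRBBB
BBBBBBBB
BBBYBBBB
BBBYBBBB
BBBBBBBB
BBBBBBBB
BBBBBBBB
BBBBKBBB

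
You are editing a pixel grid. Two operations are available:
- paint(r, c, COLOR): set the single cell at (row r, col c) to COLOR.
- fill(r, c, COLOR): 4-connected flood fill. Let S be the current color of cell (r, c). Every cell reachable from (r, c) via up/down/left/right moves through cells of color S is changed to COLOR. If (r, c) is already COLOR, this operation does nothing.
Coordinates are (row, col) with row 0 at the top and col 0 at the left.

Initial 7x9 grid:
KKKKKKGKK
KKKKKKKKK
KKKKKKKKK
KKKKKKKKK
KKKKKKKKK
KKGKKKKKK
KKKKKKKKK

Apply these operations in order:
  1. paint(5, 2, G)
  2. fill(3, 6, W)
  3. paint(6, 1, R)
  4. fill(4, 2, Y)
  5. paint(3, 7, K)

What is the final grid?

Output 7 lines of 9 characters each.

Answer: YYYYYYGYY
YYYYYYYYY
YYYYYYYYY
YYYYYYYKY
YYYYYYYYY
YYGYYYYYY
YRYYYYYYY

Derivation:
After op 1 paint(5,2,G):
KKKKKKGKK
KKKKKKKKK
KKKKKKKKK
KKKKKKKKK
KKKKKKKKK
KKGKKKKKK
KKKKKKKKK
After op 2 fill(3,6,W) [61 cells changed]:
WWWWWWGWW
WWWWWWWWW
WWWWWWWWW
WWWWWWWWW
WWWWWWWWW
WWGWWWWWW
WWWWWWWWW
After op 3 paint(6,1,R):
WWWWWWGWW
WWWWWWWWW
WWWWWWWWW
WWWWWWWWW
WWWWWWWWW
WWGWWWWWW
WRWWWWWWW
After op 4 fill(4,2,Y) [60 cells changed]:
YYYYYYGYY
YYYYYYYYY
YYYYYYYYY
YYYYYYYYY
YYYYYYYYY
YYGYYYYYY
YRYYYYYYY
After op 5 paint(3,7,K):
YYYYYYGYY
YYYYYYYYY
YYYYYYYYY
YYYYYYYKY
YYYYYYYYY
YYGYYYYYY
YRYYYYYYY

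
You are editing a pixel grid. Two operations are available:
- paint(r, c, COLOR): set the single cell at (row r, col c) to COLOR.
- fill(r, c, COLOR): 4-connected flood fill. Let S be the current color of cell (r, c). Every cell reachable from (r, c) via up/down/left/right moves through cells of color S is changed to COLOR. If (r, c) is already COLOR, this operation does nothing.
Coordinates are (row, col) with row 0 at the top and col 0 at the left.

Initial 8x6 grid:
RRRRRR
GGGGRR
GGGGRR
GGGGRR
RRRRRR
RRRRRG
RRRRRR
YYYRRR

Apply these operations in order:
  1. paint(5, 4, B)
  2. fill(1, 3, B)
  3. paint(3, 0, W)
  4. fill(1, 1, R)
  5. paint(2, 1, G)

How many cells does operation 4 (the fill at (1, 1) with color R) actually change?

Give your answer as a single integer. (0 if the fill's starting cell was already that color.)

Answer: 11

Derivation:
After op 1 paint(5,4,B):
RRRRRR
GGGGRR
GGGGRR
GGGGRR
RRRRRR
RRRRBG
RRRRRR
YYYRRR
After op 2 fill(1,3,B) [12 cells changed]:
RRRRRR
BBBBRR
BBBBRR
BBBBRR
RRRRRR
RRRRBG
RRRRRR
YYYRRR
After op 3 paint(3,0,W):
RRRRRR
BBBBRR
BBBBRR
WBBBRR
RRRRRR
RRRRBG
RRRRRR
YYYRRR
After op 4 fill(1,1,R) [11 cells changed]:
RRRRRR
RRRRRR
RRRRRR
WRRRRR
RRRRRR
RRRRBG
RRRRRR
YYYRRR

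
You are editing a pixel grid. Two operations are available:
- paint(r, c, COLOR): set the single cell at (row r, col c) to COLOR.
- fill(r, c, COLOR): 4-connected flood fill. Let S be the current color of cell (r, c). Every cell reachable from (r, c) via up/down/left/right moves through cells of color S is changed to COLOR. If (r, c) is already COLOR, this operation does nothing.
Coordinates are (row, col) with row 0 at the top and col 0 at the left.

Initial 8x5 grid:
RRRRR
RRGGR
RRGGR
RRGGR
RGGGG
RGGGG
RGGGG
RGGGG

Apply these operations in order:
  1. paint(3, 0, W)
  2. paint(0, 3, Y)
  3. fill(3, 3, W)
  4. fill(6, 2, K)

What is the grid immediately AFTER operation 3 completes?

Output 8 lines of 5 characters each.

Answer: RRRYR
RRWWR
RRWWR
WRWWR
RWWWW
RWWWW
RWWWW
RWWWW

Derivation:
After op 1 paint(3,0,W):
RRRRR
RRGGR
RRGGR
WRGGR
RGGGG
RGGGG
RGGGG
RGGGG
After op 2 paint(0,3,Y):
RRRYR
RRGGR
RRGGR
WRGGR
RGGGG
RGGGG
RGGGG
RGGGG
After op 3 fill(3,3,W) [22 cells changed]:
RRRYR
RRWWR
RRWWR
WRWWR
RWWWW
RWWWW
RWWWW
RWWWW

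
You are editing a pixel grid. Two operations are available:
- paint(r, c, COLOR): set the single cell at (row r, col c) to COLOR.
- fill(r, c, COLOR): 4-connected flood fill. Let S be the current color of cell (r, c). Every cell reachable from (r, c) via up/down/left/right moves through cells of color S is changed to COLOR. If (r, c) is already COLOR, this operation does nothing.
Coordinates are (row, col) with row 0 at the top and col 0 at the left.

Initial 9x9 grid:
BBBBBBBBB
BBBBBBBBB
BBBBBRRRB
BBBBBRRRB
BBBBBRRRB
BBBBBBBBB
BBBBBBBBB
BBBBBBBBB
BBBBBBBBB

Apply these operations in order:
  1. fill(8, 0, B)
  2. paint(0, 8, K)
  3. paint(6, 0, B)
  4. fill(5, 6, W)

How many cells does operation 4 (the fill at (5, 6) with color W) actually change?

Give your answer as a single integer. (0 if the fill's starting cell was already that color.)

After op 1 fill(8,0,B) [0 cells changed]:
BBBBBBBBB
BBBBBBBBB
BBBBBRRRB
BBBBBRRRB
BBBBBRRRB
BBBBBBBBB
BBBBBBBBB
BBBBBBBBB
BBBBBBBBB
After op 2 paint(0,8,K):
BBBBBBBBK
BBBBBBBBB
BBBBBRRRB
BBBBBRRRB
BBBBBRRRB
BBBBBBBBB
BBBBBBBBB
BBBBBBBBB
BBBBBBBBB
After op 3 paint(6,0,B):
BBBBBBBBK
BBBBBBBBB
BBBBBRRRB
BBBBBRRRB
BBBBBRRRB
BBBBBBBBB
BBBBBBBBB
BBBBBBBBB
BBBBBBBBB
After op 4 fill(5,6,W) [71 cells changed]:
WWWWWWWWK
WWWWWWWWW
WWWWWRRRW
WWWWWRRRW
WWWWWRRRW
WWWWWWWWW
WWWWWWWWW
WWWWWWWWW
WWWWWWWWW

Answer: 71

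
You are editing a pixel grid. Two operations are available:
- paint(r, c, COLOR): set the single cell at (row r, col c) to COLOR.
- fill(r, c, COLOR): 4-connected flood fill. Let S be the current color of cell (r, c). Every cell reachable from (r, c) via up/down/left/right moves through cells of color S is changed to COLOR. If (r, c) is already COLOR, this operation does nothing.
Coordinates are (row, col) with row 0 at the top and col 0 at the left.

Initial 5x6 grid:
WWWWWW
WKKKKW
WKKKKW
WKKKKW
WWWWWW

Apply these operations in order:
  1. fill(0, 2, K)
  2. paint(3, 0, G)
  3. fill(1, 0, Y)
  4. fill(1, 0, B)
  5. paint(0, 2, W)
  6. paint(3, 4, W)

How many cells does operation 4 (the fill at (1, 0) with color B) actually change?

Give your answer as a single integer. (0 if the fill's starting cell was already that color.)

After op 1 fill(0,2,K) [18 cells changed]:
KKKKKK
KKKKKK
KKKKKK
KKKKKK
KKKKKK
After op 2 paint(3,0,G):
KKKKKK
KKKKKK
KKKKKK
GKKKKK
KKKKKK
After op 3 fill(1,0,Y) [29 cells changed]:
YYYYYY
YYYYYY
YYYYYY
GYYYYY
YYYYYY
After op 4 fill(1,0,B) [29 cells changed]:
BBBBBB
BBBBBB
BBBBBB
GBBBBB
BBBBBB

Answer: 29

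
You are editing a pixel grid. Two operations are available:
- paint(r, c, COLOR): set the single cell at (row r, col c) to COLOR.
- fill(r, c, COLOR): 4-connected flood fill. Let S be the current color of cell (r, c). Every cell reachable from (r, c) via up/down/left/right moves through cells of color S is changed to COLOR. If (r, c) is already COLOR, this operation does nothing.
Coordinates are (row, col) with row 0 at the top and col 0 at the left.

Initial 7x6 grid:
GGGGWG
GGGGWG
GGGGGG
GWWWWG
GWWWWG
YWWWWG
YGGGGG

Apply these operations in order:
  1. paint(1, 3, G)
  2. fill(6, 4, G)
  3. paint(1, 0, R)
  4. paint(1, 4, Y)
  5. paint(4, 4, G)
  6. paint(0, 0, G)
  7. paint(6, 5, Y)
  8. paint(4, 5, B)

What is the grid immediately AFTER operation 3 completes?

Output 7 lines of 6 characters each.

Answer: GGGGWG
RGGGWG
GGGGGG
GWWWWG
GWWWWG
YWWWWG
YGGGGG

Derivation:
After op 1 paint(1,3,G):
GGGGWG
GGGGWG
GGGGGG
GWWWWG
GWWWWG
YWWWWG
YGGGGG
After op 2 fill(6,4,G) [0 cells changed]:
GGGGWG
GGGGWG
GGGGGG
GWWWWG
GWWWWG
YWWWWG
YGGGGG
After op 3 paint(1,0,R):
GGGGWG
RGGGWG
GGGGGG
GWWWWG
GWWWWG
YWWWWG
YGGGGG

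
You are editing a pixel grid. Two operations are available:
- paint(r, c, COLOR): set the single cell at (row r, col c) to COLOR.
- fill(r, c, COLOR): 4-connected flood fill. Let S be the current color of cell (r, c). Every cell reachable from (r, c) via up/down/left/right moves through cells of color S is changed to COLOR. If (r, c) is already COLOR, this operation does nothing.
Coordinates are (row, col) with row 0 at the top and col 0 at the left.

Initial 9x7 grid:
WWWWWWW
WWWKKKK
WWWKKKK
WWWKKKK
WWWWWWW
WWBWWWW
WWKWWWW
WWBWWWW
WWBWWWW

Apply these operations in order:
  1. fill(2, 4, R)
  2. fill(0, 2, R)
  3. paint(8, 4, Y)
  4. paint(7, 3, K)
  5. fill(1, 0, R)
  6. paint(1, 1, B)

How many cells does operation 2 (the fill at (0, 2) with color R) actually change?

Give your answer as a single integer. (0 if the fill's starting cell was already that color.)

Answer: 47

Derivation:
After op 1 fill(2,4,R) [12 cells changed]:
WWWWWWW
WWWRRRR
WWWRRRR
WWWRRRR
WWWWWWW
WWBWWWW
WWKWWWW
WWBWWWW
WWBWWWW
After op 2 fill(0,2,R) [47 cells changed]:
RRRRRRR
RRRRRRR
RRRRRRR
RRRRRRR
RRRRRRR
RRBRRRR
RRKRRRR
RRBRRRR
RRBRRRR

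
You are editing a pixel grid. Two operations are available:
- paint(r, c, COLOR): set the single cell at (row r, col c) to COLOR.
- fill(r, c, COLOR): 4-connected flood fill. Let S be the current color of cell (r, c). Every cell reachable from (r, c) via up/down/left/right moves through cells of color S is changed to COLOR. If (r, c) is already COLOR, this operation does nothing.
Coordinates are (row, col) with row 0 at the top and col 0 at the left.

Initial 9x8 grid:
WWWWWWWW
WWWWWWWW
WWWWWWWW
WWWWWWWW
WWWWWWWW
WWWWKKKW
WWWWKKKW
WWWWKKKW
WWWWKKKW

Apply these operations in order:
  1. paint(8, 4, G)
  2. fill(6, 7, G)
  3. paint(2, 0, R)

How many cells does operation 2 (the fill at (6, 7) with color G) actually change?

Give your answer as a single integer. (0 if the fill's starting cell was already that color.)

After op 1 paint(8,4,G):
WWWWWWWW
WWWWWWWW
WWWWWWWW
WWWWWWWW
WWWWWWWW
WWWWKKKW
WWWWKKKW
WWWWKKKW
WWWWGKKW
After op 2 fill(6,7,G) [60 cells changed]:
GGGGGGGG
GGGGGGGG
GGGGGGGG
GGGGGGGG
GGGGGGGG
GGGGKKKG
GGGGKKKG
GGGGKKKG
GGGGGKKG

Answer: 60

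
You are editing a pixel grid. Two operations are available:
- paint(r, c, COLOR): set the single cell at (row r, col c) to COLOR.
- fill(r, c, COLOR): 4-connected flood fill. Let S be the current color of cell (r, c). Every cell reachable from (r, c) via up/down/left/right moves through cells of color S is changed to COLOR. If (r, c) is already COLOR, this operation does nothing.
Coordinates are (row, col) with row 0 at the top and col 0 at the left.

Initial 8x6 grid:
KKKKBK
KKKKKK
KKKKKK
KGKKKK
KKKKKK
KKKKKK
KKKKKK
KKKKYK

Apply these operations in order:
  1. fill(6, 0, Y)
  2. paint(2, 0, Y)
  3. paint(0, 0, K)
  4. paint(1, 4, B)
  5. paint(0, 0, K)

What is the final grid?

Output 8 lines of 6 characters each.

After op 1 fill(6,0,Y) [45 cells changed]:
YYYYBY
YYYYYY
YYYYYY
YGYYYY
YYYYYY
YYYYYY
YYYYYY
YYYYYY
After op 2 paint(2,0,Y):
YYYYBY
YYYYYY
YYYYYY
YGYYYY
YYYYYY
YYYYYY
YYYYYY
YYYYYY
After op 3 paint(0,0,K):
KYYYBY
YYYYYY
YYYYYY
YGYYYY
YYYYYY
YYYYYY
YYYYYY
YYYYYY
After op 4 paint(1,4,B):
KYYYBY
YYYYBY
YYYYYY
YGYYYY
YYYYYY
YYYYYY
YYYYYY
YYYYYY
After op 5 paint(0,0,K):
KYYYBY
YYYYBY
YYYYYY
YGYYYY
YYYYYY
YYYYYY
YYYYYY
YYYYYY

Answer: KYYYBY
YYYYBY
YYYYYY
YGYYYY
YYYYYY
YYYYYY
YYYYYY
YYYYYY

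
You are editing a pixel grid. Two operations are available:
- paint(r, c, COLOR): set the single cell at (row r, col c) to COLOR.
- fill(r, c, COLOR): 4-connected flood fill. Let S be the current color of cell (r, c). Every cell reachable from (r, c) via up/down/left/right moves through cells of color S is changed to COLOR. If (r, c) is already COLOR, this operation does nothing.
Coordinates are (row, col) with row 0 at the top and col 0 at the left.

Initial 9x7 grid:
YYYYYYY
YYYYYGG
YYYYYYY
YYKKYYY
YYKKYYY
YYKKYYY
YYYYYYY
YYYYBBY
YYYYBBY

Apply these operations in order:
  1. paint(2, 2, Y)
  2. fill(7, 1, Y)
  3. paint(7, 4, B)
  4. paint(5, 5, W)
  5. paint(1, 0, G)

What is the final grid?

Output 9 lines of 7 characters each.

Answer: YYYYYYY
GYYYYGG
YYYYYYY
YYKKYYY
YYKKYYY
YYKKYWY
YYYYYYY
YYYYBBY
YYYYBBY

Derivation:
After op 1 paint(2,2,Y):
YYYYYYY
YYYYYGG
YYYYYYY
YYKKYYY
YYKKYYY
YYKKYYY
YYYYYYY
YYYYBBY
YYYYBBY
After op 2 fill(7,1,Y) [0 cells changed]:
YYYYYYY
YYYYYGG
YYYYYYY
YYKKYYY
YYKKYYY
YYKKYYY
YYYYYYY
YYYYBBY
YYYYBBY
After op 3 paint(7,4,B):
YYYYYYY
YYYYYGG
YYYYYYY
YYKKYYY
YYKKYYY
YYKKYYY
YYYYYYY
YYYYBBY
YYYYBBY
After op 4 paint(5,5,W):
YYYYYYY
YYYYYGG
YYYYYYY
YYKKYYY
YYKKYYY
YYKKYWY
YYYYYYY
YYYYBBY
YYYYBBY
After op 5 paint(1,0,G):
YYYYYYY
GYYYYGG
YYYYYYY
YYKKYYY
YYKKYYY
YYKKYWY
YYYYYYY
YYYYBBY
YYYYBBY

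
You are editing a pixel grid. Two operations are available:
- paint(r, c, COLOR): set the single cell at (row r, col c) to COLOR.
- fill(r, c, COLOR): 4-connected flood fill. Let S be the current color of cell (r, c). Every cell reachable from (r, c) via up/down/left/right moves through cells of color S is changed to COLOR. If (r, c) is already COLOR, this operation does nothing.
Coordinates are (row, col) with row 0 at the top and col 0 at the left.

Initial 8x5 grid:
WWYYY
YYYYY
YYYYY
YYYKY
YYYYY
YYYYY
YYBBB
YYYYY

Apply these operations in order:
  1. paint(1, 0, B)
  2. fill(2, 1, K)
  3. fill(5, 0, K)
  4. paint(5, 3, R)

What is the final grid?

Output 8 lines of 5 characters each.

Answer: WWKKK
BKKKK
KKKKK
KKKKK
KKKKK
KKKRK
KKBBB
KKKKK

Derivation:
After op 1 paint(1,0,B):
WWYYY
BYYYY
YYYYY
YYYKY
YYYYY
YYYYY
YYBBB
YYYYY
After op 2 fill(2,1,K) [33 cells changed]:
WWKKK
BKKKK
KKKKK
KKKKK
KKKKK
KKKKK
KKBBB
KKKKK
After op 3 fill(5,0,K) [0 cells changed]:
WWKKK
BKKKK
KKKKK
KKKKK
KKKKK
KKKKK
KKBBB
KKKKK
After op 4 paint(5,3,R):
WWKKK
BKKKK
KKKKK
KKKKK
KKKKK
KKKRK
KKBBB
KKKKK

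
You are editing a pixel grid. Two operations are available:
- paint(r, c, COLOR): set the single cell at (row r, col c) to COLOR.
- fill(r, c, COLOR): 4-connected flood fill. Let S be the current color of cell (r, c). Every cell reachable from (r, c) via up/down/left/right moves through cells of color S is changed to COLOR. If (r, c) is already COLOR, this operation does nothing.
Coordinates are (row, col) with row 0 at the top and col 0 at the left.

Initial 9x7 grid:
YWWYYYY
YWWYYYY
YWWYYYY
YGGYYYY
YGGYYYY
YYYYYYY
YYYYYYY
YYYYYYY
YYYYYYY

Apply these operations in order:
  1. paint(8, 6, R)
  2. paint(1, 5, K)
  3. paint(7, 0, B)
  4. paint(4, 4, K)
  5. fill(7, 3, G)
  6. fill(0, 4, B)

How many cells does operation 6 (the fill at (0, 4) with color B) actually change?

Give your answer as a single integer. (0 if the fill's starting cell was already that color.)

Answer: 53

Derivation:
After op 1 paint(8,6,R):
YWWYYYY
YWWYYYY
YWWYYYY
YGGYYYY
YGGYYYY
YYYYYYY
YYYYYYY
YYYYYYY
YYYYYYR
After op 2 paint(1,5,K):
YWWYYYY
YWWYYKY
YWWYYYY
YGGYYYY
YGGYYYY
YYYYYYY
YYYYYYY
YYYYYYY
YYYYYYR
After op 3 paint(7,0,B):
YWWYYYY
YWWYYKY
YWWYYYY
YGGYYYY
YGGYYYY
YYYYYYY
YYYYYYY
BYYYYYY
YYYYYYR
After op 4 paint(4,4,K):
YWWYYYY
YWWYYKY
YWWYYYY
YGGYYYY
YGGYKYY
YYYYYYY
YYYYYYY
BYYYYYY
YYYYYYR
After op 5 fill(7,3,G) [49 cells changed]:
GWWGGGG
GWWGGKG
GWWGGGG
GGGGGGG
GGGGKGG
GGGGGGG
GGGGGGG
BGGGGGG
GGGGGGR
After op 6 fill(0,4,B) [53 cells changed]:
BWWBBBB
BWWBBKB
BWWBBBB
BBBBBBB
BBBBKBB
BBBBBBB
BBBBBBB
BBBBBBB
BBBBBBR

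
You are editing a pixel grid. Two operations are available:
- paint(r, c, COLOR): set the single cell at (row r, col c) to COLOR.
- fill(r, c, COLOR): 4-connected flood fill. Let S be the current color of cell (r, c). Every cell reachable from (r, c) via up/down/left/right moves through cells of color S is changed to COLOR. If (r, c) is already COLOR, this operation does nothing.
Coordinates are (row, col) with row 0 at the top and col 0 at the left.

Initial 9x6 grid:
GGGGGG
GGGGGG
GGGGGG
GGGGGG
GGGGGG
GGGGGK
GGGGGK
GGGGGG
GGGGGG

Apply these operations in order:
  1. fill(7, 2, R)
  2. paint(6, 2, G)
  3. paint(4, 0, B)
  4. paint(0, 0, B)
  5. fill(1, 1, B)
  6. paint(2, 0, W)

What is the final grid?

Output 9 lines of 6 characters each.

After op 1 fill(7,2,R) [52 cells changed]:
RRRRRR
RRRRRR
RRRRRR
RRRRRR
RRRRRR
RRRRRK
RRRRRK
RRRRRR
RRRRRR
After op 2 paint(6,2,G):
RRRRRR
RRRRRR
RRRRRR
RRRRRR
RRRRRR
RRRRRK
RRGRRK
RRRRRR
RRRRRR
After op 3 paint(4,0,B):
RRRRRR
RRRRRR
RRRRRR
RRRRRR
BRRRRR
RRRRRK
RRGRRK
RRRRRR
RRRRRR
After op 4 paint(0,0,B):
BRRRRR
RRRRRR
RRRRRR
RRRRRR
BRRRRR
RRRRRK
RRGRRK
RRRRRR
RRRRRR
After op 5 fill(1,1,B) [49 cells changed]:
BBBBBB
BBBBBB
BBBBBB
BBBBBB
BBBBBB
BBBBBK
BBGBBK
BBBBBB
BBBBBB
After op 6 paint(2,0,W):
BBBBBB
BBBBBB
WBBBBB
BBBBBB
BBBBBB
BBBBBK
BBGBBK
BBBBBB
BBBBBB

Answer: BBBBBB
BBBBBB
WBBBBB
BBBBBB
BBBBBB
BBBBBK
BBGBBK
BBBBBB
BBBBBB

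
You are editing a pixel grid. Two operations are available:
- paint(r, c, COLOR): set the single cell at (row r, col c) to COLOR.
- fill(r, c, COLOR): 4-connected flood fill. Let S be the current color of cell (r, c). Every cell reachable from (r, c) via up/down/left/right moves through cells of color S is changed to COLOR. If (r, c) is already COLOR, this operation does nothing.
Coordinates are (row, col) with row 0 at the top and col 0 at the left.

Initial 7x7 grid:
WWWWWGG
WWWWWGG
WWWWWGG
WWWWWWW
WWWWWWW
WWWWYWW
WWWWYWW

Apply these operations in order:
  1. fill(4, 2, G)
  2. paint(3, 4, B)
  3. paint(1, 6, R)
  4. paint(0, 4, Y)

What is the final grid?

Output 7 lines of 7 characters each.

After op 1 fill(4,2,G) [41 cells changed]:
GGGGGGG
GGGGGGG
GGGGGGG
GGGGGGG
GGGGGGG
GGGGYGG
GGGGYGG
After op 2 paint(3,4,B):
GGGGGGG
GGGGGGG
GGGGGGG
GGGGBGG
GGGGGGG
GGGGYGG
GGGGYGG
After op 3 paint(1,6,R):
GGGGGGG
GGGGGGR
GGGGGGG
GGGGBGG
GGGGGGG
GGGGYGG
GGGGYGG
After op 4 paint(0,4,Y):
GGGGYGG
GGGGGGR
GGGGGGG
GGGGBGG
GGGGGGG
GGGGYGG
GGGGYGG

Answer: GGGGYGG
GGGGGGR
GGGGGGG
GGGGBGG
GGGGGGG
GGGGYGG
GGGGYGG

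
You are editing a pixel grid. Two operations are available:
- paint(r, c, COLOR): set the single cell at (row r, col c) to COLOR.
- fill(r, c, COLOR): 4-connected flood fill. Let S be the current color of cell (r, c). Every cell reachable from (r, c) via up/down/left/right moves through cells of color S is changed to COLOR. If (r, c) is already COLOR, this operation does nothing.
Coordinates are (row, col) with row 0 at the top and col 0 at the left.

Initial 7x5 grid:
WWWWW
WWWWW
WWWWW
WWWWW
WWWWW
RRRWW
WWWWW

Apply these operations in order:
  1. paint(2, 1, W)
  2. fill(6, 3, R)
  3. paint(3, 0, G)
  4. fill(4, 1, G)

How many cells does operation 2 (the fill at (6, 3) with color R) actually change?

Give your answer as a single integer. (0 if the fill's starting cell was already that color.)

Answer: 32

Derivation:
After op 1 paint(2,1,W):
WWWWW
WWWWW
WWWWW
WWWWW
WWWWW
RRRWW
WWWWW
After op 2 fill(6,3,R) [32 cells changed]:
RRRRR
RRRRR
RRRRR
RRRRR
RRRRR
RRRRR
RRRRR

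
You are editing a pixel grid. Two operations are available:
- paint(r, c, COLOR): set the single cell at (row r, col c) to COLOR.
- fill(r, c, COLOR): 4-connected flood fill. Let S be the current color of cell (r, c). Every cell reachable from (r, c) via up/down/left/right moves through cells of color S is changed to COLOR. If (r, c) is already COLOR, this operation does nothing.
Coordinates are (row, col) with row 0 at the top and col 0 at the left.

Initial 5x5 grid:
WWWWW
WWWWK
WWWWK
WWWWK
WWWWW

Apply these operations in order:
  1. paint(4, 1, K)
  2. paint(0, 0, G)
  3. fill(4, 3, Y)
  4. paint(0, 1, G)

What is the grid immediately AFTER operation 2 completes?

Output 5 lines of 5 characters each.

Answer: GWWWW
WWWWK
WWWWK
WWWWK
WKWWW

Derivation:
After op 1 paint(4,1,K):
WWWWW
WWWWK
WWWWK
WWWWK
WKWWW
After op 2 paint(0,0,G):
GWWWW
WWWWK
WWWWK
WWWWK
WKWWW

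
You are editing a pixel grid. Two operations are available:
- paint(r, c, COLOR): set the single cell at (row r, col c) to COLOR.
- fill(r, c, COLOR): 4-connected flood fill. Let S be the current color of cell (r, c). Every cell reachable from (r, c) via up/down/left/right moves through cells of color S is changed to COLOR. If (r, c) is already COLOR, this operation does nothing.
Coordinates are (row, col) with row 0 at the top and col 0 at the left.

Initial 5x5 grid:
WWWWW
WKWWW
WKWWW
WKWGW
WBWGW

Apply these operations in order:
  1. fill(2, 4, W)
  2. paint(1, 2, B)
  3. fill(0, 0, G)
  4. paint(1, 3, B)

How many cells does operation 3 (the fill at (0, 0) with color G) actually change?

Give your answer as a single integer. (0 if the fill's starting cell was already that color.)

After op 1 fill(2,4,W) [0 cells changed]:
WWWWW
WKWWW
WKWWW
WKWGW
WBWGW
After op 2 paint(1,2,B):
WWWWW
WKBWW
WKWWW
WKWGW
WBWGW
After op 3 fill(0,0,G) [18 cells changed]:
GGGGG
GKBGG
GKGGG
GKGGG
GBGGG

Answer: 18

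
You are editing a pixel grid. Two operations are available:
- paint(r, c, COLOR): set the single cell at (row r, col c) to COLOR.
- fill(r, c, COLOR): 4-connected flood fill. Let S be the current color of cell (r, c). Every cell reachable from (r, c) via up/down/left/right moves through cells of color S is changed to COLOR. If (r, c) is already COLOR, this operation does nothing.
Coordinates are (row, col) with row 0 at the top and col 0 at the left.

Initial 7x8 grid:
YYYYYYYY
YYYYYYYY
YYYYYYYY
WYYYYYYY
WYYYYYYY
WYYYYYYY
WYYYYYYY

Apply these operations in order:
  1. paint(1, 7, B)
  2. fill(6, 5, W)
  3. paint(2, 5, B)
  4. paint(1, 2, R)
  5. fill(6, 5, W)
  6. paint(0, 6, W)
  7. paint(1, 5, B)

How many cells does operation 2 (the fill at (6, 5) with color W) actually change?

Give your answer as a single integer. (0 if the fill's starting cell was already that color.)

After op 1 paint(1,7,B):
YYYYYYYY
YYYYYYYB
YYYYYYYY
WYYYYYYY
WYYYYYYY
WYYYYYYY
WYYYYYYY
After op 2 fill(6,5,W) [51 cells changed]:
WWWWWWWW
WWWWWWWB
WWWWWWWW
WWWWWWWW
WWWWWWWW
WWWWWWWW
WWWWWWWW

Answer: 51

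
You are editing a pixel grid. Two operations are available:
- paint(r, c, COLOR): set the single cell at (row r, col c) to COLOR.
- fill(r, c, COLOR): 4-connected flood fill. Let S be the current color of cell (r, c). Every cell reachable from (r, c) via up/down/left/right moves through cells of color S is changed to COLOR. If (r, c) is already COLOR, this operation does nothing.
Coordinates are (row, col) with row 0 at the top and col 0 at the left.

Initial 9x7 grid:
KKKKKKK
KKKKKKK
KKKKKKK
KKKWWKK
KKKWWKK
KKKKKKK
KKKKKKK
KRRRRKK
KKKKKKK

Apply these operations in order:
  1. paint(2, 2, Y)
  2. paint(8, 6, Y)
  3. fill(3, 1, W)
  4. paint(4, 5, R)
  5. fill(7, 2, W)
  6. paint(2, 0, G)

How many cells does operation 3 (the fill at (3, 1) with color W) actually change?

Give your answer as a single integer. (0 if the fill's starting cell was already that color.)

After op 1 paint(2,2,Y):
KKKKKKK
KKKKKKK
KKYKKKK
KKKWWKK
KKKWWKK
KKKKKKK
KKKKKKK
KRRRRKK
KKKKKKK
After op 2 paint(8,6,Y):
KKKKKKK
KKKKKKK
KKYKKKK
KKKWWKK
KKKWWKK
KKKKKKK
KKKKKKK
KRRRRKK
KKKKKKY
After op 3 fill(3,1,W) [53 cells changed]:
WWWWWWW
WWWWWWW
WWYWWWW
WWWWWWW
WWWWWWW
WWWWWWW
WWWWWWW
WRRRRWW
WWWWWWY

Answer: 53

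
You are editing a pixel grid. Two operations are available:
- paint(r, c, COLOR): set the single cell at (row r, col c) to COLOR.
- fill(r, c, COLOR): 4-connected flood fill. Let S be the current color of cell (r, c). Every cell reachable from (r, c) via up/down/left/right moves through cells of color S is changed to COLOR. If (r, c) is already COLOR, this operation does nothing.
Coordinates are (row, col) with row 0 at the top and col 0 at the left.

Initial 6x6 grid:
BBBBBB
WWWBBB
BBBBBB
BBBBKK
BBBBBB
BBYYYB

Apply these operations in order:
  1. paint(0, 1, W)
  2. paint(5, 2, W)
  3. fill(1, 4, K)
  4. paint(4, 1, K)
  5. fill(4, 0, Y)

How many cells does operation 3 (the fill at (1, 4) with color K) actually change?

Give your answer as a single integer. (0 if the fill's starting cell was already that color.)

After op 1 paint(0,1,W):
BWBBBB
WWWBBB
BBBBBB
BBBBKK
BBBBBB
BBYYYB
After op 2 paint(5,2,W):
BWBBBB
WWWBBB
BBBBBB
BBBBKK
BBBBBB
BBWYYB
After op 3 fill(1,4,K) [26 cells changed]:
BWKKKK
WWWKKK
KKKKKK
KKKKKK
KKKKKK
KKWYYK

Answer: 26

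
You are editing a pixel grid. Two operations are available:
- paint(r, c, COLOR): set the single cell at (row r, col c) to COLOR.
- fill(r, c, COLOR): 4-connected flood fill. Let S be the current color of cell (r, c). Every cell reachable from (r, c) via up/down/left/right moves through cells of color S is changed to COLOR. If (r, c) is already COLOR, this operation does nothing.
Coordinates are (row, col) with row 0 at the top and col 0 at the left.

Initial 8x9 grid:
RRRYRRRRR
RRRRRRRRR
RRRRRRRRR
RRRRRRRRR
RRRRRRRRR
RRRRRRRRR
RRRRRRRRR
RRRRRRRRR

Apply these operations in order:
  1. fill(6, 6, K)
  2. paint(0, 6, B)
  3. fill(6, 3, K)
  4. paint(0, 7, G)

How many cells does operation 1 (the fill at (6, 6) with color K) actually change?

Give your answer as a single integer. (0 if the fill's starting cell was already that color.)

Answer: 71

Derivation:
After op 1 fill(6,6,K) [71 cells changed]:
KKKYKKKKK
KKKKKKKKK
KKKKKKKKK
KKKKKKKKK
KKKKKKKKK
KKKKKKKKK
KKKKKKKKK
KKKKKKKKK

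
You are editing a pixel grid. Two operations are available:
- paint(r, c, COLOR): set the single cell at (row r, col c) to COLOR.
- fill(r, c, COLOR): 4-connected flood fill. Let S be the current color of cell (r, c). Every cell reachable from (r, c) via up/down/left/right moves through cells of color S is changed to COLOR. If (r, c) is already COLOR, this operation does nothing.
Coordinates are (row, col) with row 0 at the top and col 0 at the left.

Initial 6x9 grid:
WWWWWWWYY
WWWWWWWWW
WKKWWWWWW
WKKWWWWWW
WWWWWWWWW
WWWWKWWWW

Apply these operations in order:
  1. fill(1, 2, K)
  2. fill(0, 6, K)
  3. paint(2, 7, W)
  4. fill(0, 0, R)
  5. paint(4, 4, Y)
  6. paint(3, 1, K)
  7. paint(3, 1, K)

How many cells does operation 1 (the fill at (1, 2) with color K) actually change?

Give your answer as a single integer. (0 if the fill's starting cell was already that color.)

After op 1 fill(1,2,K) [47 cells changed]:
KKKKKKKYY
KKKKKKKKK
KKKKKKKKK
KKKKKKKKK
KKKKKKKKK
KKKKKKKKK

Answer: 47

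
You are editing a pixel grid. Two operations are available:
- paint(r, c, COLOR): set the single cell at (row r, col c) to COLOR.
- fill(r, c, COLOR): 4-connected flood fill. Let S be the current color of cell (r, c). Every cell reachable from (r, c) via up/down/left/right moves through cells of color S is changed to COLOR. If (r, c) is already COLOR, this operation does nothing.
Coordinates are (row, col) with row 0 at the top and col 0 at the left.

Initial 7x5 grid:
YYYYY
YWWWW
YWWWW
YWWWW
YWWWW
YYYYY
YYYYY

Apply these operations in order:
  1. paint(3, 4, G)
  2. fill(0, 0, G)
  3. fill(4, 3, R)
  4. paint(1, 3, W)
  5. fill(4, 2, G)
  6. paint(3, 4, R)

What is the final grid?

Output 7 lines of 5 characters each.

After op 1 paint(3,4,G):
YYYYY
YWWWW
YWWWW
YWWWG
YWWWW
YYYYY
YYYYY
After op 2 fill(0,0,G) [19 cells changed]:
GGGGG
GWWWW
GWWWW
GWWWG
GWWWW
GGGGG
GGGGG
After op 3 fill(4,3,R) [15 cells changed]:
GGGGG
GRRRR
GRRRR
GRRRG
GRRRR
GGGGG
GGGGG
After op 4 paint(1,3,W):
GGGGG
GRRWR
GRRRR
GRRRG
GRRRR
GGGGG
GGGGG
After op 5 fill(4,2,G) [14 cells changed]:
GGGGG
GGGWG
GGGGG
GGGGG
GGGGG
GGGGG
GGGGG
After op 6 paint(3,4,R):
GGGGG
GGGWG
GGGGG
GGGGR
GGGGG
GGGGG
GGGGG

Answer: GGGGG
GGGWG
GGGGG
GGGGR
GGGGG
GGGGG
GGGGG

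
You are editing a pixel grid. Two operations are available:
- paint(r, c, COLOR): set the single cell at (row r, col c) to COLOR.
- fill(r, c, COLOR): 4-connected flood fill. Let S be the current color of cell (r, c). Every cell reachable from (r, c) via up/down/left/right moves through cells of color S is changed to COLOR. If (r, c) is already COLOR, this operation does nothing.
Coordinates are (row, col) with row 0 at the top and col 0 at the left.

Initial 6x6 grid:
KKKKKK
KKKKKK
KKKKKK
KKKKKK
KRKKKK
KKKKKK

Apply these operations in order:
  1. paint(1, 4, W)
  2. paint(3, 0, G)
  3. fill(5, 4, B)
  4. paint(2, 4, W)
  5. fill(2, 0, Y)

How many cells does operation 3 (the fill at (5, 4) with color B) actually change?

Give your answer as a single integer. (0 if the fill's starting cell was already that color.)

After op 1 paint(1,4,W):
KKKKKK
KKKKWK
KKKKKK
KKKKKK
KRKKKK
KKKKKK
After op 2 paint(3,0,G):
KKKKKK
KKKKWK
KKKKKK
GKKKKK
KRKKKK
KKKKKK
After op 3 fill(5,4,B) [33 cells changed]:
BBBBBB
BBBBWB
BBBBBB
GBBBBB
BRBBBB
BBBBBB

Answer: 33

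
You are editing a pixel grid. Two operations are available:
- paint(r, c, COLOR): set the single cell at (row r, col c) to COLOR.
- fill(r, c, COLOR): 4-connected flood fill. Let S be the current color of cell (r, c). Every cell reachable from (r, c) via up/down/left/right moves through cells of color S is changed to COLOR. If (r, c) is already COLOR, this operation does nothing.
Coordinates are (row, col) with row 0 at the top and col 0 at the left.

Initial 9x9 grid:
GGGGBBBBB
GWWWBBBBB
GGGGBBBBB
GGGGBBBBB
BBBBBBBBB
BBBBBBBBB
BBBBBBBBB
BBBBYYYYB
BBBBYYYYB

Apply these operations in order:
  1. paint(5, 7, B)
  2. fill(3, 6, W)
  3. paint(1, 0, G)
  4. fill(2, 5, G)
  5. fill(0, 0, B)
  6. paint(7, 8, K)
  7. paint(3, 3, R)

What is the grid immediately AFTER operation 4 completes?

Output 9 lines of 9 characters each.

Answer: GGGGGGGGG
GGGGGGGGG
GGGGGGGGG
GGGGGGGGG
GGGGGGGGG
GGGGGGGGG
GGGGGGGGG
GGGGYYYYG
GGGGYYYYG

Derivation:
After op 1 paint(5,7,B):
GGGGBBBBB
GWWWBBBBB
GGGGBBBBB
GGGGBBBBB
BBBBBBBBB
BBBBBBBBB
BBBBBBBBB
BBBBYYYYB
BBBBYYYYB
After op 2 fill(3,6,W) [57 cells changed]:
GGGGWWWWW
GWWWWWWWW
GGGGWWWWW
GGGGWWWWW
WWWWWWWWW
WWWWWWWWW
WWWWWWWWW
WWWWYYYYW
WWWWYYYYW
After op 3 paint(1,0,G):
GGGGWWWWW
GWWWWWWWW
GGGGWWWWW
GGGGWWWWW
WWWWWWWWW
WWWWWWWWW
WWWWWWWWW
WWWWYYYYW
WWWWYYYYW
After op 4 fill(2,5,G) [60 cells changed]:
GGGGGGGGG
GGGGGGGGG
GGGGGGGGG
GGGGGGGGG
GGGGGGGGG
GGGGGGGGG
GGGGGGGGG
GGGGYYYYG
GGGGYYYYG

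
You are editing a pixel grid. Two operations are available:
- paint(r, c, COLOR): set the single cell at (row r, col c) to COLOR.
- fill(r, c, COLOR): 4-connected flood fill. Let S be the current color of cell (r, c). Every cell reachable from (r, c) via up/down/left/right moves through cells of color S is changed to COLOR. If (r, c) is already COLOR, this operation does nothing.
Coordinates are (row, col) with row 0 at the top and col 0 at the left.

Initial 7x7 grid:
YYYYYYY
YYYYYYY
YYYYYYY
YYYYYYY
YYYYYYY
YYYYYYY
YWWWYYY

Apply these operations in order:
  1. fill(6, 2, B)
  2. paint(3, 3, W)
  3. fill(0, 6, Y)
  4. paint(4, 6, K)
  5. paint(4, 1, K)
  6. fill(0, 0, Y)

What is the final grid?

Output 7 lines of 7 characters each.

Answer: YYYYYYY
YYYYYYY
YYYYYYY
YYYWYYY
YKYYYYK
YYYYYYY
YBBBYYY

Derivation:
After op 1 fill(6,2,B) [3 cells changed]:
YYYYYYY
YYYYYYY
YYYYYYY
YYYYYYY
YYYYYYY
YYYYYYY
YBBBYYY
After op 2 paint(3,3,W):
YYYYYYY
YYYYYYY
YYYYYYY
YYYWYYY
YYYYYYY
YYYYYYY
YBBBYYY
After op 3 fill(0,6,Y) [0 cells changed]:
YYYYYYY
YYYYYYY
YYYYYYY
YYYWYYY
YYYYYYY
YYYYYYY
YBBBYYY
After op 4 paint(4,6,K):
YYYYYYY
YYYYYYY
YYYYYYY
YYYWYYY
YYYYYYK
YYYYYYY
YBBBYYY
After op 5 paint(4,1,K):
YYYYYYY
YYYYYYY
YYYYYYY
YYYWYYY
YKYYYYK
YYYYYYY
YBBBYYY
After op 6 fill(0,0,Y) [0 cells changed]:
YYYYYYY
YYYYYYY
YYYYYYY
YYYWYYY
YKYYYYK
YYYYYYY
YBBBYYY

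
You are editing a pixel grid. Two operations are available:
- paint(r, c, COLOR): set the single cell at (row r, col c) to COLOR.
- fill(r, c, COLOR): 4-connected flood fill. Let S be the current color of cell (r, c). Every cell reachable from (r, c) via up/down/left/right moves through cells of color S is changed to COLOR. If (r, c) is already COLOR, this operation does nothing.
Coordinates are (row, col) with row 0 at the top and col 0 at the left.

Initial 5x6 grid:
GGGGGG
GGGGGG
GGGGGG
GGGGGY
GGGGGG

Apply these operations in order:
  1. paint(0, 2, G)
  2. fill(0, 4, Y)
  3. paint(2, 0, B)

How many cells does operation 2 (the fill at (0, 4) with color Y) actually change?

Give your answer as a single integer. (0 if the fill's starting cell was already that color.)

After op 1 paint(0,2,G):
GGGGGG
GGGGGG
GGGGGG
GGGGGY
GGGGGG
After op 2 fill(0,4,Y) [29 cells changed]:
YYYYYY
YYYYYY
YYYYYY
YYYYYY
YYYYYY

Answer: 29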